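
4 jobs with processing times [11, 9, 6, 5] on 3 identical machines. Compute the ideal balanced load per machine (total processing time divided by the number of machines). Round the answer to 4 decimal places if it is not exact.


Total processing time = 11 + 9 + 6 + 5 = 31
Number of machines = 3
Ideal balanced load = 31 / 3 = 10.3333

10.3333


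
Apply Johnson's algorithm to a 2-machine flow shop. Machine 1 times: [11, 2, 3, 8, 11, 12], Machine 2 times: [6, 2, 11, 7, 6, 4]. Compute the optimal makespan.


Apply Johnson's rule:
  Group 1 (a <= b): [(2, 2, 2), (3, 3, 11)]
  Group 2 (a > b): [(4, 8, 7), (1, 11, 6), (5, 11, 6), (6, 12, 4)]
Optimal job order: [2, 3, 4, 1, 5, 6]
Schedule:
  Job 2: M1 done at 2, M2 done at 4
  Job 3: M1 done at 5, M2 done at 16
  Job 4: M1 done at 13, M2 done at 23
  Job 1: M1 done at 24, M2 done at 30
  Job 5: M1 done at 35, M2 done at 41
  Job 6: M1 done at 47, M2 done at 51
Makespan = 51

51


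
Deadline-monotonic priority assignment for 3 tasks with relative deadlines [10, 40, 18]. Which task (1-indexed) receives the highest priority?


Sort tasks by relative deadline (ascending):
  Task 1: deadline = 10
  Task 3: deadline = 18
  Task 2: deadline = 40
Priority order (highest first): [1, 3, 2]
Highest priority task = 1

1


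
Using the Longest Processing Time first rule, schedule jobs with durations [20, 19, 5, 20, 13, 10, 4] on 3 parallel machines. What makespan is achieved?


Sort jobs in decreasing order (LPT): [20, 20, 19, 13, 10, 5, 4]
Assign each job to the least loaded machine:
  Machine 1: jobs [20, 10], load = 30
  Machine 2: jobs [20, 5, 4], load = 29
  Machine 3: jobs [19, 13], load = 32
Makespan = max load = 32

32


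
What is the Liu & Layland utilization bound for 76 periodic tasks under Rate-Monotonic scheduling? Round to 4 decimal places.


Compute 2^(1/76) = 1.0091620748
Subtract 1: 1.0091620748 - 1 = 0.0091620748
Multiply by n: 76 * 0.0091620748 = 0.6963176848
Round to 4 dp: 0.6963

0.6963


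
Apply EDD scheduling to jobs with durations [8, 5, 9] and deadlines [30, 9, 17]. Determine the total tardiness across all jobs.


Sort by due date (EDD order): [(5, 9), (9, 17), (8, 30)]
Compute completion times and tardiness:
  Job 1: p=5, d=9, C=5, tardiness=max(0,5-9)=0
  Job 2: p=9, d=17, C=14, tardiness=max(0,14-17)=0
  Job 3: p=8, d=30, C=22, tardiness=max(0,22-30)=0
Total tardiness = 0

0


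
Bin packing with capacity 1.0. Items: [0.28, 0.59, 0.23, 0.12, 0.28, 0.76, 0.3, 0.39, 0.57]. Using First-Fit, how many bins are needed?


Place items sequentially using First-Fit:
  Item 0.28 -> new Bin 1
  Item 0.59 -> Bin 1 (now 0.87)
  Item 0.23 -> new Bin 2
  Item 0.12 -> Bin 1 (now 0.99)
  Item 0.28 -> Bin 2 (now 0.51)
  Item 0.76 -> new Bin 3
  Item 0.3 -> Bin 2 (now 0.81)
  Item 0.39 -> new Bin 4
  Item 0.57 -> Bin 4 (now 0.96)
Total bins used = 4

4


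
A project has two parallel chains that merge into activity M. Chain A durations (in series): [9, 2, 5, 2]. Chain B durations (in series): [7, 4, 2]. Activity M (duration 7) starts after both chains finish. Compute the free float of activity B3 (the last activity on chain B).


ES(B3) = sum of predecessors on chain B = 11
EF(B3) = ES + duration = 11 + 2 = 13
Successor of B3 is M. ES(M) = max(sum(A), sum(B)) = max(18, 13) = 18
Free float = ES(successor) - EF(current) = 18 - 13 = 5

5


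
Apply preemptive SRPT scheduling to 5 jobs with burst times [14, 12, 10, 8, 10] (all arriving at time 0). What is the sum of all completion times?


Since all jobs arrive at t=0, SRPT equals SPT ordering.
SPT order: [8, 10, 10, 12, 14]
Completion times:
  Job 1: p=8, C=8
  Job 2: p=10, C=18
  Job 3: p=10, C=28
  Job 4: p=12, C=40
  Job 5: p=14, C=54
Total completion time = 8 + 18 + 28 + 40 + 54 = 148

148


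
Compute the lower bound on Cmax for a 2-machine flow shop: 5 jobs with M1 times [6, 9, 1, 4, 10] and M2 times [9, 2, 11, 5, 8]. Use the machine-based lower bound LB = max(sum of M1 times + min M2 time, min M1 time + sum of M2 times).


LB1 = sum(M1 times) + min(M2 times) = 30 + 2 = 32
LB2 = min(M1 times) + sum(M2 times) = 1 + 35 = 36
Lower bound = max(LB1, LB2) = max(32, 36) = 36

36


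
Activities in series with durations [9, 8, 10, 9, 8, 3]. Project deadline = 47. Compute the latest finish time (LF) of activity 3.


LF(activity 3) = deadline - sum of successor durations
Successors: activities 4 through 6 with durations [9, 8, 3]
Sum of successor durations = 20
LF = 47 - 20 = 27

27


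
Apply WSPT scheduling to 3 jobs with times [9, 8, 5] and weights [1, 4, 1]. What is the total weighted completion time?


Compute p/w ratios and sort ascending (WSPT): [(8, 4), (5, 1), (9, 1)]
Compute weighted completion times:
  Job (p=8,w=4): C=8, w*C=4*8=32
  Job (p=5,w=1): C=13, w*C=1*13=13
  Job (p=9,w=1): C=22, w*C=1*22=22
Total weighted completion time = 67

67


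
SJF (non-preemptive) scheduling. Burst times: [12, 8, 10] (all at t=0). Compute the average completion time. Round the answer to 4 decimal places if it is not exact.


SJF order (ascending): [8, 10, 12]
Completion times:
  Job 1: burst=8, C=8
  Job 2: burst=10, C=18
  Job 3: burst=12, C=30
Average completion = 56/3 = 18.6667

18.6667


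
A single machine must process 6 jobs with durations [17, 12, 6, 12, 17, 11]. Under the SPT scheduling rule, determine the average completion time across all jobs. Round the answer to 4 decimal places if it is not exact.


Sort jobs by processing time (SPT order): [6, 11, 12, 12, 17, 17]
Compute completion times sequentially:
  Job 1: processing = 6, completes at 6
  Job 2: processing = 11, completes at 17
  Job 3: processing = 12, completes at 29
  Job 4: processing = 12, completes at 41
  Job 5: processing = 17, completes at 58
  Job 6: processing = 17, completes at 75
Sum of completion times = 226
Average completion time = 226/6 = 37.6667

37.6667


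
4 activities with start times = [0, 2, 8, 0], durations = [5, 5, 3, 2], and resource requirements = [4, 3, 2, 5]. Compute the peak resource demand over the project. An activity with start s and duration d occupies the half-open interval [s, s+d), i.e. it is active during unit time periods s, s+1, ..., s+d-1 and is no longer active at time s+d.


Each activity i is active on [start_i, start_i + duration_i).
Compute total resource usage per time slot:
  t=0: active resources = [4, 5], total = 9
  t=1: active resources = [4, 5], total = 9
  t=2: active resources = [4, 3], total = 7
  t=3: active resources = [4, 3], total = 7
  t=4: active resources = [4, 3], total = 7
  t=5: active resources = [3], total = 3
  t=6: active resources = [3], total = 3
  t=7: active resources = [], total = 0
  t=8: active resources = [2], total = 2
  t=9: active resources = [2], total = 2
  t=10: active resources = [2], total = 2
Peak resource demand = 9

9


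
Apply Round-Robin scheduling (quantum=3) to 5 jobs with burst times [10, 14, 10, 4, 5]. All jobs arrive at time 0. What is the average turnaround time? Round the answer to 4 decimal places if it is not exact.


Time quantum = 3
Execution trace:
  J1 runs 3 units, time = 3
  J2 runs 3 units, time = 6
  J3 runs 3 units, time = 9
  J4 runs 3 units, time = 12
  J5 runs 3 units, time = 15
  J1 runs 3 units, time = 18
  J2 runs 3 units, time = 21
  J3 runs 3 units, time = 24
  J4 runs 1 units, time = 25
  J5 runs 2 units, time = 27
  J1 runs 3 units, time = 30
  J2 runs 3 units, time = 33
  J3 runs 3 units, time = 36
  J1 runs 1 units, time = 37
  J2 runs 3 units, time = 40
  J3 runs 1 units, time = 41
  J2 runs 2 units, time = 43
Finish times: [37, 43, 41, 25, 27]
Average turnaround = 173/5 = 34.6

34.6


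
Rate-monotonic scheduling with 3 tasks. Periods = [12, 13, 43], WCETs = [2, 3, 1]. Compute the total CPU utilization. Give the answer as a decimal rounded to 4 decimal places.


Compute individual utilizations (exact fractions):
  Task 1: C/T = 2/12 = 1/6 (approx. 0.1667)
  Task 2: C/T = 3/13 (approx. 0.2308)
  Task 3: C/T = 1/43 (approx. 0.0233)
Total utilization U = 1/6 + 3/13 + 1/43 = 1411/3354
Rounded to 4 decimal places: U = 0.4207
RM (Liu & Layland) bound for 3 tasks = 0.779763; compare with U = 1411/3354 (approx. 0.420692)
U <= bound, so schedulable by RM sufficient condition.

0.4207


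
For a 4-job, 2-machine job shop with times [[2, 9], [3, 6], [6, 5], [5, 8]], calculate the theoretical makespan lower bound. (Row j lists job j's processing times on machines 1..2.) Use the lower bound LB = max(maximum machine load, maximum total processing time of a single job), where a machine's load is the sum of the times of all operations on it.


Machine loads:
  Machine 1: 2 + 3 + 6 + 5 = 16
  Machine 2: 9 + 6 + 5 + 8 = 28
Max machine load = 28
Job totals:
  Job 1: 11
  Job 2: 9
  Job 3: 11
  Job 4: 13
Max job total = 13
Lower bound = max(28, 13) = 28

28


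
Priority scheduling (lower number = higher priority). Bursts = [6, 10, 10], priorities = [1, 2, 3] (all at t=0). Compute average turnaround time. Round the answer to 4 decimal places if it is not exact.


Sort by priority (ascending = highest first):
Order: [(1, 6), (2, 10), (3, 10)]
Completion times:
  Priority 1, burst=6, C=6
  Priority 2, burst=10, C=16
  Priority 3, burst=10, C=26
Average turnaround = 48/3 = 16.0

16.0


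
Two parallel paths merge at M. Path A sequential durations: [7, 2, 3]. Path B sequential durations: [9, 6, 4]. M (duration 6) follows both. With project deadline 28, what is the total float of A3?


Forward pass: ES(A3) = sum of predecessors on chain A = 9
EF = ES + duration = 9 + 3 = 12
Backward pass: LF(M) = deadline = 28; LS(M) = 28 - 6 = 22
LF(A3) = LS(M) - sum(successors on chain A) = 22 - 0 = 22
LS = LF - duration = 22 - 3 = 19
Total float = LS - ES = 19 - 9 = 10

10


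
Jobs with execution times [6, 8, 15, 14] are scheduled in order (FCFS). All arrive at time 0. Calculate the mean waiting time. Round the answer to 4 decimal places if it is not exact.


FCFS order (as given): [6, 8, 15, 14]
Waiting times:
  Job 1: wait = 0
  Job 2: wait = 6
  Job 3: wait = 14
  Job 4: wait = 29
Sum of waiting times = 49
Average waiting time = 49/4 = 12.25

12.25


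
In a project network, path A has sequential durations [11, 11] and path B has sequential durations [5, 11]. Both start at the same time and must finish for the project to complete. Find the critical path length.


Path A total = 11 + 11 = 22
Path B total = 5 + 11 = 16
Critical path = longest path = max(22, 16) = 22

22


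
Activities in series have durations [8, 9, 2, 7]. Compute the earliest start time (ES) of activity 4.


Activity 4 starts after activities 1 through 3 complete.
Predecessor durations: [8, 9, 2]
ES = 8 + 9 + 2 = 19

19


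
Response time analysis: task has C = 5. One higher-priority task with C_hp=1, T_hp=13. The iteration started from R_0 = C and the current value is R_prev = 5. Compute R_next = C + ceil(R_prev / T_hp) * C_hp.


R_next = C + ceil(R_prev / T_hp) * C_hp
ceil(5 / 13) = ceil(0.3846) = 1
Interference = 1 * 1 = 1
R_next = 5 + 1 = 6

6


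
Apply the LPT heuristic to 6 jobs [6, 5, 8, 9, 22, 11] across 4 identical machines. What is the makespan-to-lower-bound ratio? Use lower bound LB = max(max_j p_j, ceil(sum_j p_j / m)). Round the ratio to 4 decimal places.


LPT order: [22, 11, 9, 8, 6, 5]
Machine loads after assignment: [22, 11, 14, 14]
LPT makespan = 22
Lower bound = max(max_job, ceil(total/4)) = max(22, 16) = 22
Ratio = 22 / 22 = 1.0

1.0


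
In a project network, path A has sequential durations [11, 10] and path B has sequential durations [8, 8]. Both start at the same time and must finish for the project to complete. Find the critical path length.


Path A total = 11 + 10 = 21
Path B total = 8 + 8 = 16
Critical path = longest path = max(21, 16) = 21

21


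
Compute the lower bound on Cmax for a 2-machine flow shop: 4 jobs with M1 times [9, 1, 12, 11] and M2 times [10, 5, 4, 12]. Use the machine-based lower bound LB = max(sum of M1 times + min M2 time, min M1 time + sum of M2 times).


LB1 = sum(M1 times) + min(M2 times) = 33 + 4 = 37
LB2 = min(M1 times) + sum(M2 times) = 1 + 31 = 32
Lower bound = max(LB1, LB2) = max(37, 32) = 37

37


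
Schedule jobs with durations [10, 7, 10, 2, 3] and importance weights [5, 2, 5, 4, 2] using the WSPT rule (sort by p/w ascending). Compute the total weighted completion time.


Compute p/w ratios and sort ascending (WSPT): [(2, 4), (3, 2), (10, 5), (10, 5), (7, 2)]
Compute weighted completion times:
  Job (p=2,w=4): C=2, w*C=4*2=8
  Job (p=3,w=2): C=5, w*C=2*5=10
  Job (p=10,w=5): C=15, w*C=5*15=75
  Job (p=10,w=5): C=25, w*C=5*25=125
  Job (p=7,w=2): C=32, w*C=2*32=64
Total weighted completion time = 282

282


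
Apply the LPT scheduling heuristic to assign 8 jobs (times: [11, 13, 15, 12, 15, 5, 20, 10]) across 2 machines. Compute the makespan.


Sort jobs in decreasing order (LPT): [20, 15, 15, 13, 12, 11, 10, 5]
Assign each job to the least loaded machine:
  Machine 1: jobs [20, 13, 11, 5], load = 49
  Machine 2: jobs [15, 15, 12, 10], load = 52
Makespan = max load = 52

52


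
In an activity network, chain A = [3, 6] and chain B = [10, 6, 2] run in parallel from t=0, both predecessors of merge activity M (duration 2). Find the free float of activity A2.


ES(A2) = sum of predecessors on chain A = 3
EF(A2) = ES + duration = 3 + 6 = 9
Successor of A2 is M. ES(M) = max(sum(A), sum(B)) = max(9, 18) = 18
Free float = ES(successor) - EF(current) = 18 - 9 = 9

9


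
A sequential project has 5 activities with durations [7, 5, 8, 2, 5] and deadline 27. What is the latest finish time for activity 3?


LF(activity 3) = deadline - sum of successor durations
Successors: activities 4 through 5 with durations [2, 5]
Sum of successor durations = 7
LF = 27 - 7 = 20

20


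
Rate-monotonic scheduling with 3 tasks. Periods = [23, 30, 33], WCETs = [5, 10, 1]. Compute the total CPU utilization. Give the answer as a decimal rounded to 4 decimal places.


Compute individual utilizations (exact fractions):
  Task 1: C/T = 5/23 (approx. 0.2174)
  Task 2: C/T = 10/30 = 1/3 (approx. 0.3333)
  Task 3: C/T = 1/33 (approx. 0.0303)
Total utilization U = 5/23 + 1/3 + 1/33 = 147/253
Rounded to 4 decimal places: U = 0.5810
RM (Liu & Layland) bound for 3 tasks = 0.779763; compare with U = 147/253 (approx. 0.581028)
U <= bound, so schedulable by RM sufficient condition.

0.5810


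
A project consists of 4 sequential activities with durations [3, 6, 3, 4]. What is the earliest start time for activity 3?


Activity 3 starts after activities 1 through 2 complete.
Predecessor durations: [3, 6]
ES = 3 + 6 = 9

9


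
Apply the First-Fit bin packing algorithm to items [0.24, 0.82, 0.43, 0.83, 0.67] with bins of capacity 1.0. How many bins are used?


Place items sequentially using First-Fit:
  Item 0.24 -> new Bin 1
  Item 0.82 -> new Bin 2
  Item 0.43 -> Bin 1 (now 0.67)
  Item 0.83 -> new Bin 3
  Item 0.67 -> new Bin 4
Total bins used = 4

4


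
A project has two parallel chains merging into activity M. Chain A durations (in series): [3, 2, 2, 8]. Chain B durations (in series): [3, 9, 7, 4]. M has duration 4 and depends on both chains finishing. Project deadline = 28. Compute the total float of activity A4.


Forward pass: ES(A4) = sum of predecessors on chain A = 7
EF = ES + duration = 7 + 8 = 15
Backward pass: LF(M) = deadline = 28; LS(M) = 28 - 4 = 24
LF(A4) = LS(M) - sum(successors on chain A) = 24 - 0 = 24
LS = LF - duration = 24 - 8 = 16
Total float = LS - ES = 16 - 7 = 9

9


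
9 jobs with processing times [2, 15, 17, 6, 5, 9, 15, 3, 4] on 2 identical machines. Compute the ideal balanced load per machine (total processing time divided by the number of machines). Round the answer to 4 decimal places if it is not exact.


Total processing time = 2 + 15 + 17 + 6 + 5 + 9 + 15 + 3 + 4 = 76
Number of machines = 2
Ideal balanced load = 76 / 2 = 38.0

38.0


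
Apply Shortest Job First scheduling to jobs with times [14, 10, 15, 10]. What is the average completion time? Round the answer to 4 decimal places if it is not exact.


SJF order (ascending): [10, 10, 14, 15]
Completion times:
  Job 1: burst=10, C=10
  Job 2: burst=10, C=20
  Job 3: burst=14, C=34
  Job 4: burst=15, C=49
Average completion = 113/4 = 28.25

28.25


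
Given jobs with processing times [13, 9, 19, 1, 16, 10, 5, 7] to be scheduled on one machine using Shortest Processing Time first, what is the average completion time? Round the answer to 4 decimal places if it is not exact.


Sort jobs by processing time (SPT order): [1, 5, 7, 9, 10, 13, 16, 19]
Compute completion times sequentially:
  Job 1: processing = 1, completes at 1
  Job 2: processing = 5, completes at 6
  Job 3: processing = 7, completes at 13
  Job 4: processing = 9, completes at 22
  Job 5: processing = 10, completes at 32
  Job 6: processing = 13, completes at 45
  Job 7: processing = 16, completes at 61
  Job 8: processing = 19, completes at 80
Sum of completion times = 260
Average completion time = 260/8 = 32.5

32.5


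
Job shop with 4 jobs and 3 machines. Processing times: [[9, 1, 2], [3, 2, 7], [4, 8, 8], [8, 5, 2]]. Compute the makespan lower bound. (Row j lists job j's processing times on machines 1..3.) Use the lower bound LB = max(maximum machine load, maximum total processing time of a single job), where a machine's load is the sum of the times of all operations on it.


Machine loads:
  Machine 1: 9 + 3 + 4 + 8 = 24
  Machine 2: 1 + 2 + 8 + 5 = 16
  Machine 3: 2 + 7 + 8 + 2 = 19
Max machine load = 24
Job totals:
  Job 1: 12
  Job 2: 12
  Job 3: 20
  Job 4: 15
Max job total = 20
Lower bound = max(24, 20) = 24

24


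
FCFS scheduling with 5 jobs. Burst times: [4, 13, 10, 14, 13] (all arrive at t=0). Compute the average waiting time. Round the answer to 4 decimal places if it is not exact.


FCFS order (as given): [4, 13, 10, 14, 13]
Waiting times:
  Job 1: wait = 0
  Job 2: wait = 4
  Job 3: wait = 17
  Job 4: wait = 27
  Job 5: wait = 41
Sum of waiting times = 89
Average waiting time = 89/5 = 17.8

17.8


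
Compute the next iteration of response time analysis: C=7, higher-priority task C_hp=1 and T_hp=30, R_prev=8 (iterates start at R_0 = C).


R_next = C + ceil(R_prev / T_hp) * C_hp
ceil(8 / 30) = ceil(0.2667) = 1
Interference = 1 * 1 = 1
R_next = 7 + 1 = 8
R_next = R_prev, so the iteration has converged (response time = 8).

8


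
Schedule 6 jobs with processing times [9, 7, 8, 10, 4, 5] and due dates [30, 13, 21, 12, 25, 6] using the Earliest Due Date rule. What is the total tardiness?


Sort by due date (EDD order): [(5, 6), (10, 12), (7, 13), (8, 21), (4, 25), (9, 30)]
Compute completion times and tardiness:
  Job 1: p=5, d=6, C=5, tardiness=max(0,5-6)=0
  Job 2: p=10, d=12, C=15, tardiness=max(0,15-12)=3
  Job 3: p=7, d=13, C=22, tardiness=max(0,22-13)=9
  Job 4: p=8, d=21, C=30, tardiness=max(0,30-21)=9
  Job 5: p=4, d=25, C=34, tardiness=max(0,34-25)=9
  Job 6: p=9, d=30, C=43, tardiness=max(0,43-30)=13
Total tardiness = 43

43


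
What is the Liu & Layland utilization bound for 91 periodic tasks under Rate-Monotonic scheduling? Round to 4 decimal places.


Compute 2^(1/91) = 1.0076460851
Subtract 1: 1.0076460851 - 1 = 0.0076460851
Multiply by n: 91 * 0.0076460851 = 0.6957937441
Round to 4 dp: 0.6958

0.6958


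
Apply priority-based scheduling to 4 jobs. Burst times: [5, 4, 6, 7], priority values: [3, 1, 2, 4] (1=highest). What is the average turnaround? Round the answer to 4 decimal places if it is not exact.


Sort by priority (ascending = highest first):
Order: [(1, 4), (2, 6), (3, 5), (4, 7)]
Completion times:
  Priority 1, burst=4, C=4
  Priority 2, burst=6, C=10
  Priority 3, burst=5, C=15
  Priority 4, burst=7, C=22
Average turnaround = 51/4 = 12.75

12.75


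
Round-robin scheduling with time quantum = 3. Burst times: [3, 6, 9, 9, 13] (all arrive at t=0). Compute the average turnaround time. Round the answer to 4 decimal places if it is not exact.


Time quantum = 3
Execution trace:
  J1 runs 3 units, time = 3
  J2 runs 3 units, time = 6
  J3 runs 3 units, time = 9
  J4 runs 3 units, time = 12
  J5 runs 3 units, time = 15
  J2 runs 3 units, time = 18
  J3 runs 3 units, time = 21
  J4 runs 3 units, time = 24
  J5 runs 3 units, time = 27
  J3 runs 3 units, time = 30
  J4 runs 3 units, time = 33
  J5 runs 3 units, time = 36
  J5 runs 3 units, time = 39
  J5 runs 1 units, time = 40
Finish times: [3, 18, 30, 33, 40]
Average turnaround = 124/5 = 24.8

24.8


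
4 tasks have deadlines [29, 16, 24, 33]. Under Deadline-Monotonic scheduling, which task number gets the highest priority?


Sort tasks by relative deadline (ascending):
  Task 2: deadline = 16
  Task 3: deadline = 24
  Task 1: deadline = 29
  Task 4: deadline = 33
Priority order (highest first): [2, 3, 1, 4]
Highest priority task = 2

2


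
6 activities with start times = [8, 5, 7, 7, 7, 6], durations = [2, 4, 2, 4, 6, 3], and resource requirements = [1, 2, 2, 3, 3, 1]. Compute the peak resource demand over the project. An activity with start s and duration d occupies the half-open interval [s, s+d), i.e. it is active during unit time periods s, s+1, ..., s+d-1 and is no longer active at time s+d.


Each activity i is active on [start_i, start_i + duration_i).
Compute total resource usage per time slot:
  t=0: active resources = [], total = 0
  t=1: active resources = [], total = 0
  t=2: active resources = [], total = 0
  t=3: active resources = [], total = 0
  t=4: active resources = [], total = 0
  t=5: active resources = [2], total = 2
  t=6: active resources = [2, 1], total = 3
  t=7: active resources = [2, 2, 3, 3, 1], total = 11
  t=8: active resources = [1, 2, 2, 3, 3, 1], total = 12
  t=9: active resources = [1, 3, 3], total = 7
  t=10: active resources = [3, 3], total = 6
  t=11: active resources = [3], total = 3
  t=12: active resources = [3], total = 3
Peak resource demand = 12

12


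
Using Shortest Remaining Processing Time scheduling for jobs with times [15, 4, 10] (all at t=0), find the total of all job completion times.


Since all jobs arrive at t=0, SRPT equals SPT ordering.
SPT order: [4, 10, 15]
Completion times:
  Job 1: p=4, C=4
  Job 2: p=10, C=14
  Job 3: p=15, C=29
Total completion time = 4 + 14 + 29 = 47

47


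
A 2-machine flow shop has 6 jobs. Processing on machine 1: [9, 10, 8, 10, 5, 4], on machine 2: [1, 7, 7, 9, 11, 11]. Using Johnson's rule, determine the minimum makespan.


Apply Johnson's rule:
  Group 1 (a <= b): [(6, 4, 11), (5, 5, 11)]
  Group 2 (a > b): [(4, 10, 9), (2, 10, 7), (3, 8, 7), (1, 9, 1)]
Optimal job order: [6, 5, 4, 2, 3, 1]
Schedule:
  Job 6: M1 done at 4, M2 done at 15
  Job 5: M1 done at 9, M2 done at 26
  Job 4: M1 done at 19, M2 done at 35
  Job 2: M1 done at 29, M2 done at 42
  Job 3: M1 done at 37, M2 done at 49
  Job 1: M1 done at 46, M2 done at 50
Makespan = 50

50


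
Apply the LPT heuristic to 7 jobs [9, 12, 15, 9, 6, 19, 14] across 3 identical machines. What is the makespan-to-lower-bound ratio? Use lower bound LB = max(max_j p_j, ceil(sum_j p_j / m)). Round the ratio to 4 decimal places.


LPT order: [19, 15, 14, 12, 9, 9, 6]
Machine loads after assignment: [28, 30, 26]
LPT makespan = 30
Lower bound = max(max_job, ceil(total/3)) = max(19, 28) = 28
Ratio = 30 / 28 = 1.0714

1.0714


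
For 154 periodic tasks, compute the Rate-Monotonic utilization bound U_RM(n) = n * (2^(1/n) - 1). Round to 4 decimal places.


Compute 2^(1/154) = 1.0045111002
Subtract 1: 1.0045111002 - 1 = 0.0045111002
Multiply by n: 154 * 0.0045111002 = 0.6947094308
Round to 4 dp: 0.6947

0.6947


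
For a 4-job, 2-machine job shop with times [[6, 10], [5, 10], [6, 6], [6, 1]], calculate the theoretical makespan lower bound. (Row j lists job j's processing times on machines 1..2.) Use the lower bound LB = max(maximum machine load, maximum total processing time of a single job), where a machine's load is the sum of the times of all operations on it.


Machine loads:
  Machine 1: 6 + 5 + 6 + 6 = 23
  Machine 2: 10 + 10 + 6 + 1 = 27
Max machine load = 27
Job totals:
  Job 1: 16
  Job 2: 15
  Job 3: 12
  Job 4: 7
Max job total = 16
Lower bound = max(27, 16) = 27

27


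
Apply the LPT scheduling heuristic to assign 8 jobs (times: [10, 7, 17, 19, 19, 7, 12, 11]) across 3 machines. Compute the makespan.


Sort jobs in decreasing order (LPT): [19, 19, 17, 12, 11, 10, 7, 7]
Assign each job to the least loaded machine:
  Machine 1: jobs [19, 11], load = 30
  Machine 2: jobs [19, 10, 7], load = 36
  Machine 3: jobs [17, 12, 7], load = 36
Makespan = max load = 36

36


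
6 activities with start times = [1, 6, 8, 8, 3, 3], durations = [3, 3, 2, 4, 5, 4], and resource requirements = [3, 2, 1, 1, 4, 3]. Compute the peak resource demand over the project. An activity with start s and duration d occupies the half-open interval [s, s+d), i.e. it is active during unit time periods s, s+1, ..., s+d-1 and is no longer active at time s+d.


Each activity i is active on [start_i, start_i + duration_i).
Compute total resource usage per time slot:
  t=0: active resources = [], total = 0
  t=1: active resources = [3], total = 3
  t=2: active resources = [3], total = 3
  t=3: active resources = [3, 4, 3], total = 10
  t=4: active resources = [4, 3], total = 7
  t=5: active resources = [4, 3], total = 7
  t=6: active resources = [2, 4, 3], total = 9
  t=7: active resources = [2, 4], total = 6
  t=8: active resources = [2, 1, 1], total = 4
  t=9: active resources = [1, 1], total = 2
  t=10: active resources = [1], total = 1
  t=11: active resources = [1], total = 1
Peak resource demand = 10

10


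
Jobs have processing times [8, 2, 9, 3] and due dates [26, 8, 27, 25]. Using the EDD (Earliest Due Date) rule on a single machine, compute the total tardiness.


Sort by due date (EDD order): [(2, 8), (3, 25), (8, 26), (9, 27)]
Compute completion times and tardiness:
  Job 1: p=2, d=8, C=2, tardiness=max(0,2-8)=0
  Job 2: p=3, d=25, C=5, tardiness=max(0,5-25)=0
  Job 3: p=8, d=26, C=13, tardiness=max(0,13-26)=0
  Job 4: p=9, d=27, C=22, tardiness=max(0,22-27)=0
Total tardiness = 0

0


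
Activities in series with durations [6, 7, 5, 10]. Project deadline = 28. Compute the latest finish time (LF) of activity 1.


LF(activity 1) = deadline - sum of successor durations
Successors: activities 2 through 4 with durations [7, 5, 10]
Sum of successor durations = 22
LF = 28 - 22 = 6

6


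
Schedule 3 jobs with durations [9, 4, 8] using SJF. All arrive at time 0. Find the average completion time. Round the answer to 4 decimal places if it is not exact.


SJF order (ascending): [4, 8, 9]
Completion times:
  Job 1: burst=4, C=4
  Job 2: burst=8, C=12
  Job 3: burst=9, C=21
Average completion = 37/3 = 12.3333

12.3333


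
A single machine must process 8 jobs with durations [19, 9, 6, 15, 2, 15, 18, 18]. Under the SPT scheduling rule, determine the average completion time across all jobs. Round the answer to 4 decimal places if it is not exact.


Sort jobs by processing time (SPT order): [2, 6, 9, 15, 15, 18, 18, 19]
Compute completion times sequentially:
  Job 1: processing = 2, completes at 2
  Job 2: processing = 6, completes at 8
  Job 3: processing = 9, completes at 17
  Job 4: processing = 15, completes at 32
  Job 5: processing = 15, completes at 47
  Job 6: processing = 18, completes at 65
  Job 7: processing = 18, completes at 83
  Job 8: processing = 19, completes at 102
Sum of completion times = 356
Average completion time = 356/8 = 44.5

44.5


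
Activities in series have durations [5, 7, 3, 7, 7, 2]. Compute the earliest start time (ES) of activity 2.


Activity 2 starts after activities 1 through 1 complete.
Predecessor durations: [5]
ES = 5 = 5

5


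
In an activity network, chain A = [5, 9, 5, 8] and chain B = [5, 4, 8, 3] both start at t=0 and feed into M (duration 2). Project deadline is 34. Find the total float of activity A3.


Forward pass: ES(A3) = sum of predecessors on chain A = 14
EF = ES + duration = 14 + 5 = 19
Backward pass: LF(M) = deadline = 34; LS(M) = 34 - 2 = 32
LF(A3) = LS(M) - sum(successors on chain A) = 32 - 8 = 24
LS = LF - duration = 24 - 5 = 19
Total float = LS - ES = 19 - 14 = 5

5


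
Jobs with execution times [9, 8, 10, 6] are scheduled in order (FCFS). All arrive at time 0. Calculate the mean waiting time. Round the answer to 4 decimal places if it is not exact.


FCFS order (as given): [9, 8, 10, 6]
Waiting times:
  Job 1: wait = 0
  Job 2: wait = 9
  Job 3: wait = 17
  Job 4: wait = 27
Sum of waiting times = 53
Average waiting time = 53/4 = 13.25

13.25


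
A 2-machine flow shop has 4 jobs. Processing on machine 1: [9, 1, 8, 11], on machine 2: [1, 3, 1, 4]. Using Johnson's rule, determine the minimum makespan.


Apply Johnson's rule:
  Group 1 (a <= b): [(2, 1, 3)]
  Group 2 (a > b): [(4, 11, 4), (1, 9, 1), (3, 8, 1)]
Optimal job order: [2, 4, 1, 3]
Schedule:
  Job 2: M1 done at 1, M2 done at 4
  Job 4: M1 done at 12, M2 done at 16
  Job 1: M1 done at 21, M2 done at 22
  Job 3: M1 done at 29, M2 done at 30
Makespan = 30

30


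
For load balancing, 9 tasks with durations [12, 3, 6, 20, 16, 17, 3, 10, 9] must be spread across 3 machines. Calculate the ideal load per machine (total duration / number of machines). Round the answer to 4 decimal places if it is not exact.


Total processing time = 12 + 3 + 6 + 20 + 16 + 17 + 3 + 10 + 9 = 96
Number of machines = 3
Ideal balanced load = 96 / 3 = 32.0

32.0


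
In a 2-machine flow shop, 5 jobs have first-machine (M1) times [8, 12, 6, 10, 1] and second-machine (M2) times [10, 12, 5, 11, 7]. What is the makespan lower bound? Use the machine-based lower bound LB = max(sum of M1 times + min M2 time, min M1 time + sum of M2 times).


LB1 = sum(M1 times) + min(M2 times) = 37 + 5 = 42
LB2 = min(M1 times) + sum(M2 times) = 1 + 45 = 46
Lower bound = max(LB1, LB2) = max(42, 46) = 46

46


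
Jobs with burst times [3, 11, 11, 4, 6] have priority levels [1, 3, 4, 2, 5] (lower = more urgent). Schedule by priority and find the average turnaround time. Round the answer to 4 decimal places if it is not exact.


Sort by priority (ascending = highest first):
Order: [(1, 3), (2, 4), (3, 11), (4, 11), (5, 6)]
Completion times:
  Priority 1, burst=3, C=3
  Priority 2, burst=4, C=7
  Priority 3, burst=11, C=18
  Priority 4, burst=11, C=29
  Priority 5, burst=6, C=35
Average turnaround = 92/5 = 18.4

18.4


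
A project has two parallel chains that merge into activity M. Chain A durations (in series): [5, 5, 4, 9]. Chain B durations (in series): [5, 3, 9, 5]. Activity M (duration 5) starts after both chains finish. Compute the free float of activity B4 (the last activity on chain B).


ES(B4) = sum of predecessors on chain B = 17
EF(B4) = ES + duration = 17 + 5 = 22
Successor of B4 is M. ES(M) = max(sum(A), sum(B)) = max(23, 22) = 23
Free float = ES(successor) - EF(current) = 23 - 22 = 1

1


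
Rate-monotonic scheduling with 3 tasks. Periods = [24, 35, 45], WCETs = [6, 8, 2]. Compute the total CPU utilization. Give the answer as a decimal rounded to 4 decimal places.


Compute individual utilizations (exact fractions):
  Task 1: C/T = 6/24 = 1/4 (approx. 0.25)
  Task 2: C/T = 8/35 (approx. 0.2286)
  Task 3: C/T = 2/45 (approx. 0.0444)
Total utilization U = 1/4 + 8/35 + 2/45 = 659/1260
Rounded to 4 decimal places: U = 0.5230
RM (Liu & Layland) bound for 3 tasks = 0.779763; compare with U = 659/1260 (approx. 0.523016)
U <= bound, so schedulable by RM sufficient condition.

0.5230


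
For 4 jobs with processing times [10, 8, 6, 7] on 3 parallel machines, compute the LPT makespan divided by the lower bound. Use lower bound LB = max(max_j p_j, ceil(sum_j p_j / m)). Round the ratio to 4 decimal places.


LPT order: [10, 8, 7, 6]
Machine loads after assignment: [10, 8, 13]
LPT makespan = 13
Lower bound = max(max_job, ceil(total/3)) = max(10, 11) = 11
Ratio = 13 / 11 = 1.1818

1.1818


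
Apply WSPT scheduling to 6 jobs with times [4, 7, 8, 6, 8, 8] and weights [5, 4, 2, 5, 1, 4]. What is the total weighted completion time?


Compute p/w ratios and sort ascending (WSPT): [(4, 5), (6, 5), (7, 4), (8, 4), (8, 2), (8, 1)]
Compute weighted completion times:
  Job (p=4,w=5): C=4, w*C=5*4=20
  Job (p=6,w=5): C=10, w*C=5*10=50
  Job (p=7,w=4): C=17, w*C=4*17=68
  Job (p=8,w=4): C=25, w*C=4*25=100
  Job (p=8,w=2): C=33, w*C=2*33=66
  Job (p=8,w=1): C=41, w*C=1*41=41
Total weighted completion time = 345

345


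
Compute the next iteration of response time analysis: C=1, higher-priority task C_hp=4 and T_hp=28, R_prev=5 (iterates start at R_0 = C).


R_next = C + ceil(R_prev / T_hp) * C_hp
ceil(5 / 28) = ceil(0.1786) = 1
Interference = 1 * 4 = 4
R_next = 1 + 4 = 5
R_next = R_prev, so the iteration has converged (response time = 5).

5


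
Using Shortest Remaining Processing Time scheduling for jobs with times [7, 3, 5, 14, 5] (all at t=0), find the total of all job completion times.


Since all jobs arrive at t=0, SRPT equals SPT ordering.
SPT order: [3, 5, 5, 7, 14]
Completion times:
  Job 1: p=3, C=3
  Job 2: p=5, C=8
  Job 3: p=5, C=13
  Job 4: p=7, C=20
  Job 5: p=14, C=34
Total completion time = 3 + 8 + 13 + 20 + 34 = 78

78


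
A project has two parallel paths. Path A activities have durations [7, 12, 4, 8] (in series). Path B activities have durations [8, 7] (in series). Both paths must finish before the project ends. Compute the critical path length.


Path A total = 7 + 12 + 4 + 8 = 31
Path B total = 8 + 7 = 15
Critical path = longest path = max(31, 15) = 31

31


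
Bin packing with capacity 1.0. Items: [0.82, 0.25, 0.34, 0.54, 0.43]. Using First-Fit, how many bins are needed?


Place items sequentially using First-Fit:
  Item 0.82 -> new Bin 1
  Item 0.25 -> new Bin 2
  Item 0.34 -> Bin 2 (now 0.59)
  Item 0.54 -> new Bin 3
  Item 0.43 -> Bin 3 (now 0.97)
Total bins used = 3

3


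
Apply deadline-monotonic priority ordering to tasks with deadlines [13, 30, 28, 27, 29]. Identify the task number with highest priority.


Sort tasks by relative deadline (ascending):
  Task 1: deadline = 13
  Task 4: deadline = 27
  Task 3: deadline = 28
  Task 5: deadline = 29
  Task 2: deadline = 30
Priority order (highest first): [1, 4, 3, 5, 2]
Highest priority task = 1

1


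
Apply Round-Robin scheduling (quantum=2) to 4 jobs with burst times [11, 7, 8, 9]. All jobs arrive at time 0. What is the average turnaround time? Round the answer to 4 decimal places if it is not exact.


Time quantum = 2
Execution trace:
  J1 runs 2 units, time = 2
  J2 runs 2 units, time = 4
  J3 runs 2 units, time = 6
  J4 runs 2 units, time = 8
  J1 runs 2 units, time = 10
  J2 runs 2 units, time = 12
  J3 runs 2 units, time = 14
  J4 runs 2 units, time = 16
  J1 runs 2 units, time = 18
  J2 runs 2 units, time = 20
  J3 runs 2 units, time = 22
  J4 runs 2 units, time = 24
  J1 runs 2 units, time = 26
  J2 runs 1 units, time = 27
  J3 runs 2 units, time = 29
  J4 runs 2 units, time = 31
  J1 runs 2 units, time = 33
  J4 runs 1 units, time = 34
  J1 runs 1 units, time = 35
Finish times: [35, 27, 29, 34]
Average turnaround = 125/4 = 31.25

31.25


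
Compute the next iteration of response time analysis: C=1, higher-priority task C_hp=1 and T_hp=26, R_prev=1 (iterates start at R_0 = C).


R_next = C + ceil(R_prev / T_hp) * C_hp
ceil(1 / 26) = ceil(0.0385) = 1
Interference = 1 * 1 = 1
R_next = 1 + 1 = 2

2


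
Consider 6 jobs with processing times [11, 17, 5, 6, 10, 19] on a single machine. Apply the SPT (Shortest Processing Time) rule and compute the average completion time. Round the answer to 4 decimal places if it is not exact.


Sort jobs by processing time (SPT order): [5, 6, 10, 11, 17, 19]
Compute completion times sequentially:
  Job 1: processing = 5, completes at 5
  Job 2: processing = 6, completes at 11
  Job 3: processing = 10, completes at 21
  Job 4: processing = 11, completes at 32
  Job 5: processing = 17, completes at 49
  Job 6: processing = 19, completes at 68
Sum of completion times = 186
Average completion time = 186/6 = 31.0

31.0


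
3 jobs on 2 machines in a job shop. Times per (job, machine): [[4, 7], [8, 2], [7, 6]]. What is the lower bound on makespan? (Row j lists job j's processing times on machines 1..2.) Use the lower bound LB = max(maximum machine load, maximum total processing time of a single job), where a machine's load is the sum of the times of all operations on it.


Machine loads:
  Machine 1: 4 + 8 + 7 = 19
  Machine 2: 7 + 2 + 6 = 15
Max machine load = 19
Job totals:
  Job 1: 11
  Job 2: 10
  Job 3: 13
Max job total = 13
Lower bound = max(19, 13) = 19

19


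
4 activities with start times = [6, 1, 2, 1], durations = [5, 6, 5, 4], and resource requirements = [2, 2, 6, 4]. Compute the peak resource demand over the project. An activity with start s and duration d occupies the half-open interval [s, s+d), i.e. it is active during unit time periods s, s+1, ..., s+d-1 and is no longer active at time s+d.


Each activity i is active on [start_i, start_i + duration_i).
Compute total resource usage per time slot:
  t=0: active resources = [], total = 0
  t=1: active resources = [2, 4], total = 6
  t=2: active resources = [2, 6, 4], total = 12
  t=3: active resources = [2, 6, 4], total = 12
  t=4: active resources = [2, 6, 4], total = 12
  t=5: active resources = [2, 6], total = 8
  t=6: active resources = [2, 2, 6], total = 10
  t=7: active resources = [2], total = 2
  t=8: active resources = [2], total = 2
  t=9: active resources = [2], total = 2
  t=10: active resources = [2], total = 2
Peak resource demand = 12

12


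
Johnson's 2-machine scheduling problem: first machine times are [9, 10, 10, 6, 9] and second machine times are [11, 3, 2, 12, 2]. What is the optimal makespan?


Apply Johnson's rule:
  Group 1 (a <= b): [(4, 6, 12), (1, 9, 11)]
  Group 2 (a > b): [(2, 10, 3), (3, 10, 2), (5, 9, 2)]
Optimal job order: [4, 1, 2, 3, 5]
Schedule:
  Job 4: M1 done at 6, M2 done at 18
  Job 1: M1 done at 15, M2 done at 29
  Job 2: M1 done at 25, M2 done at 32
  Job 3: M1 done at 35, M2 done at 37
  Job 5: M1 done at 44, M2 done at 46
Makespan = 46

46


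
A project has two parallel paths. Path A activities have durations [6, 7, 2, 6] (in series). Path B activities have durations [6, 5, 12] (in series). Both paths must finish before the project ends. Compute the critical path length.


Path A total = 6 + 7 + 2 + 6 = 21
Path B total = 6 + 5 + 12 = 23
Critical path = longest path = max(21, 23) = 23

23


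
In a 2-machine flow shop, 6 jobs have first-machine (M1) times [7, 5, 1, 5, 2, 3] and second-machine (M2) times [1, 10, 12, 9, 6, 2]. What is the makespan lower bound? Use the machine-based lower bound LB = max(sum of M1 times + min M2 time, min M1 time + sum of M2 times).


LB1 = sum(M1 times) + min(M2 times) = 23 + 1 = 24
LB2 = min(M1 times) + sum(M2 times) = 1 + 40 = 41
Lower bound = max(LB1, LB2) = max(24, 41) = 41

41


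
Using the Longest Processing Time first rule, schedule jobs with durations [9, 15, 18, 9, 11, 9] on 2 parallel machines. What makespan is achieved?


Sort jobs in decreasing order (LPT): [18, 15, 11, 9, 9, 9]
Assign each job to the least loaded machine:
  Machine 1: jobs [18, 9, 9], load = 36
  Machine 2: jobs [15, 11, 9], load = 35
Makespan = max load = 36

36


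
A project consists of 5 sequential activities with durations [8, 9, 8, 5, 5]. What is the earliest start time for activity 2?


Activity 2 starts after activities 1 through 1 complete.
Predecessor durations: [8]
ES = 8 = 8

8


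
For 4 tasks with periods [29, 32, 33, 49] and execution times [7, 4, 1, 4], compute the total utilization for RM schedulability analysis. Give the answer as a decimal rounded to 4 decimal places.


Compute individual utilizations (exact fractions):
  Task 1: C/T = 7/29 (approx. 0.2414)
  Task 2: C/T = 4/32 = 1/8 (approx. 0.125)
  Task 3: C/T = 1/33 (approx. 0.0303)
  Task 4: C/T = 4/49 (approx. 0.0816)
Total utilization U = 7/29 + 1/8 + 1/33 + 4/49 = 179437/375144
Rounded to 4 decimal places: U = 0.4783
RM (Liu & Layland) bound for 4 tasks = 0.756828; compare with U = 179437/375144 (approx. 0.478315)
U <= bound, so schedulable by RM sufficient condition.

0.4783
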